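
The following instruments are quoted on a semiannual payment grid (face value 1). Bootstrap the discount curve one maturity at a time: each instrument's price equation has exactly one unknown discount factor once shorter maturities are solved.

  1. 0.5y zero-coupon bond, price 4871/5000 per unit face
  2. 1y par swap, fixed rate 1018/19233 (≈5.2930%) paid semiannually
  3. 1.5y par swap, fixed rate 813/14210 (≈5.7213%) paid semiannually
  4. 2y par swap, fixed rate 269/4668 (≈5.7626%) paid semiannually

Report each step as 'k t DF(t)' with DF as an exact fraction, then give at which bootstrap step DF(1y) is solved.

step 1 [0.5y] zero: DF = P = 4871/5000 ≈ 0.974200
step 2 [1y] swap r/2=509/19233: DF=(1 − 509/19233·(0.974200))/(1+509/19233) = 9491/10000 ≈ 0.949100
step 3 [1.5y] swap r/2=813/28420: DF=(1 − 813/28420·(0.974200+0.949100))/(1+813/28420) = 9187/10000 ≈ 0.918700
step 4 [2y] swap r/2=269/9336: DF=(1 − 269/9336·(0.974200+0.949100+0.918700))/(1+269/9336) = 2231/2500 ≈ 0.892400

1 1/2 4871/5000
2 1 9491/10000
3 3/2 9187/10000
4 2 2231/2500
DF(1y) is solved at step 2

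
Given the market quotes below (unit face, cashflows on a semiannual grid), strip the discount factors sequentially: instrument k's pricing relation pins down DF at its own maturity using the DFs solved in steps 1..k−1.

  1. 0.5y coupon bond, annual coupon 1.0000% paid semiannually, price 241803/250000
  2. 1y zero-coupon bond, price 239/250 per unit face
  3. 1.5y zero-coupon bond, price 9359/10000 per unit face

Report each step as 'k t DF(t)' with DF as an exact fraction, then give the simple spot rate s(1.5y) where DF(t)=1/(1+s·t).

1 1/2 1203/1250
2 1 239/250
3 3/2 9359/10000
s(1.5y) = (1/(9359/10000) − 1)/(3/2) = 1282/28077 ≈ 4.5660%

step 1 [0.5y] bond c/2=1/200: DF=(241803/250000 − 1/200·(0))/(1+1/200) = 1203/1250 ≈ 0.962400
step 2 [1y] zero: DF = P = 239/250 ≈ 0.956000
step 3 [1.5y] zero: DF = P = 9359/10000 ≈ 0.935900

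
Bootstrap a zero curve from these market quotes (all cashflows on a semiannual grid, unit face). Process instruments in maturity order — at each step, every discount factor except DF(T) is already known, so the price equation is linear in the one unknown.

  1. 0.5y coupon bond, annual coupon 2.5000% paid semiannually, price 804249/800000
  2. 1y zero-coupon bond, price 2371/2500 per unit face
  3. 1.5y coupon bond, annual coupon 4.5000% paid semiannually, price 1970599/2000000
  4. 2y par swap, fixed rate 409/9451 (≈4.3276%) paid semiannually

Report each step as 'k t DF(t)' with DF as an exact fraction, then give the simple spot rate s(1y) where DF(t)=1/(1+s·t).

step 1 [0.5y] bond c/2=1/80: DF=(804249/800000 − 1/80·(0))/(1+1/80) = 9929/10000 ≈ 0.992900
step 2 [1y] zero: DF = P = 2371/2500 ≈ 0.948400
step 3 [1.5y] bond c/2=9/400: DF=(1970599/2000000 − 9/400·(0.992900+0.948400))/(1+9/400) = 9209/10000 ≈ 0.920900
step 4 [2y] swap r/2=409/18902: DF=(1 − 409/18902·(0.992900+0.948400+0.920900))/(1+409/18902) = 4591/5000 ≈ 0.918200

1 1/2 9929/10000
2 1 2371/2500
3 3/2 9209/10000
4 2 4591/5000
s(1y) = (1/(2371/2500) − 1)/(1) = 129/2371 ≈ 5.4407%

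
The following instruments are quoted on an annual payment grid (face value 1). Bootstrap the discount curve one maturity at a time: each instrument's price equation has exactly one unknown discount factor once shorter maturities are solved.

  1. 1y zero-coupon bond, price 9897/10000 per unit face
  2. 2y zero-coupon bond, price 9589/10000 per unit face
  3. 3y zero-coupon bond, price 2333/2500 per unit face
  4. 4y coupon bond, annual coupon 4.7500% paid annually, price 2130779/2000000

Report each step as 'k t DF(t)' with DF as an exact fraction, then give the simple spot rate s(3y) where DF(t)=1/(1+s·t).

1 1 9897/10000
2 2 9589/10000
3 3 2333/2500
4 4 554/625
s(3y) = (1/(2333/2500) − 1)/(3) = 167/6999 ≈ 2.3861%

step 1 [1y] zero: DF = P = 9897/10000 ≈ 0.989700
step 2 [2y] zero: DF = P = 9589/10000 ≈ 0.958900
step 3 [3y] zero: DF = P = 2333/2500 ≈ 0.933200
step 4 [4y] bond c/1=19/400: DF=(2130779/2000000 − 19/400·(0.989700+0.958900+0.933200))/(1+19/400) = 554/625 ≈ 0.886400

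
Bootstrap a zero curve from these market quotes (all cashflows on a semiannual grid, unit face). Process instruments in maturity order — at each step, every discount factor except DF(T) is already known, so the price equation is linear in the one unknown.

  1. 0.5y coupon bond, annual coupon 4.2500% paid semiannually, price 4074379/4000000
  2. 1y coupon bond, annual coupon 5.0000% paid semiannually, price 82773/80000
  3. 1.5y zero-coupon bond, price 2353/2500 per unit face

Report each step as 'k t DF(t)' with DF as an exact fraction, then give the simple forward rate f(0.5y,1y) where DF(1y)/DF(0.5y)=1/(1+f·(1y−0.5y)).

1 1/2 4987/5000
2 1 9851/10000
3 3/2 2353/2500
f(0.5y,1y) = ((4987/5000)/(9851/10000) − 1)/(1/2) = 246/9851 ≈ 2.4972%

step 1 [0.5y] bond c/2=17/800: DF=(4074379/4000000 − 17/800·(0))/(1+17/800) = 4987/5000 ≈ 0.997400
step 2 [1y] bond c/2=1/40: DF=(82773/80000 − 1/40·(0.997400))/(1+1/40) = 9851/10000 ≈ 0.985100
step 3 [1.5y] zero: DF = P = 2353/2500 ≈ 0.941200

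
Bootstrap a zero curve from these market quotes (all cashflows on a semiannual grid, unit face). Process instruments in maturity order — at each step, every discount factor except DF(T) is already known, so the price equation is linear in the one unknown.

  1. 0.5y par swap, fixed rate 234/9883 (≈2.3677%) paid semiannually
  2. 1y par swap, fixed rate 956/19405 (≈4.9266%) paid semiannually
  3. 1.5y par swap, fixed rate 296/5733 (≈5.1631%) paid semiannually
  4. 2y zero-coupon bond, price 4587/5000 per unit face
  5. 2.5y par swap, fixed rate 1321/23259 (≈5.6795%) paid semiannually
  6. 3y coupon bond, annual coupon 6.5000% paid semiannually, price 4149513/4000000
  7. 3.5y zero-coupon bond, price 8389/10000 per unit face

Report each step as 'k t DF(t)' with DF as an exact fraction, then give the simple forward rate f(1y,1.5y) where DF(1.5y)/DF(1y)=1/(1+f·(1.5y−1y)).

step 1 [0.5y] swap r/2=117/9883: DF=(1 − 117/9883·(0))/(1+117/9883) = 9883/10000 ≈ 0.988300
step 2 [1y] swap r/2=478/19405: DF=(1 − 478/19405·(0.988300))/(1+478/19405) = 4761/5000 ≈ 0.952200
step 3 [1.5y] swap r/2=148/5733: DF=(1 − 148/5733·(0.988300+0.952200))/(1+148/5733) = 463/500 ≈ 0.926000
step 4 [2y] zero: DF = P = 4587/5000 ≈ 0.917400
step 5 [2.5y] swap r/2=1321/46518: DF=(1 − 1321/46518·(0.988300+0.952200+0.926000+0.917400))/(1+1321/46518) = 8679/10000 ≈ 0.867900
step 6 [3y] bond c/2=13/400: DF=(4149513/4000000 − 13/400·(0.988300+0.952200+0.926000+0.917400+0.867900))/(1+13/400) = 8583/10000 ≈ 0.858300
step 7 [3.5y] zero: DF = P = 8389/10000 ≈ 0.838900

1 1/2 9883/10000
2 1 4761/5000
3 3/2 463/500
4 2 4587/5000
5 5/2 8679/10000
6 3 8583/10000
7 7/2 8389/10000
f(1y,1.5y) = ((4761/5000)/(463/500) − 1)/(1/2) = 131/2315 ≈ 5.6587%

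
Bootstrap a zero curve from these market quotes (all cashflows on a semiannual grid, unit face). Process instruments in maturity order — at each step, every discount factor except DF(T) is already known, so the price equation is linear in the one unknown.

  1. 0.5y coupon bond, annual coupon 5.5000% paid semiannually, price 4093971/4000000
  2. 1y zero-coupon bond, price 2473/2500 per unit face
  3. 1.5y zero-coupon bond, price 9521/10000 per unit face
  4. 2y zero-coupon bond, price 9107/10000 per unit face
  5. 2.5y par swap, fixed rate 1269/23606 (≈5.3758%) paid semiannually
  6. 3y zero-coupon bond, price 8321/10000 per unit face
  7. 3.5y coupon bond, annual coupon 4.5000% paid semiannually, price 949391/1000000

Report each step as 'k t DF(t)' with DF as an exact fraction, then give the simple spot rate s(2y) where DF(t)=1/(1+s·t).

step 1 [0.5y] bond c/2=11/400: DF=(4093971/4000000 − 11/400·(0))/(1+11/400) = 9961/10000 ≈ 0.996100
step 2 [1y] zero: DF = P = 2473/2500 ≈ 0.989200
step 3 [1.5y] zero: DF = P = 9521/10000 ≈ 0.952100
step 4 [2y] zero: DF = P = 9107/10000 ≈ 0.910700
step 5 [2.5y] swap r/2=1269/47212: DF=(1 − 1269/47212·(0.996100+0.989200+0.952100+0.910700))/(1+1269/47212) = 8731/10000 ≈ 0.873100
step 6 [3y] zero: DF = P = 8321/10000 ≈ 0.832100
step 7 [3.5y] bond c/2=9/400: DF=(949391/1000000 − 9/400·(0.996100+0.989200+0.952100+0.910700+0.873100+0.832100))/(1+9/400) = 8063/10000 ≈ 0.806300

1 1/2 9961/10000
2 1 2473/2500
3 3/2 9521/10000
4 2 9107/10000
5 5/2 8731/10000
6 3 8321/10000
7 7/2 8063/10000
s(2y) = (1/(9107/10000) − 1)/(2) = 893/18214 ≈ 4.9028%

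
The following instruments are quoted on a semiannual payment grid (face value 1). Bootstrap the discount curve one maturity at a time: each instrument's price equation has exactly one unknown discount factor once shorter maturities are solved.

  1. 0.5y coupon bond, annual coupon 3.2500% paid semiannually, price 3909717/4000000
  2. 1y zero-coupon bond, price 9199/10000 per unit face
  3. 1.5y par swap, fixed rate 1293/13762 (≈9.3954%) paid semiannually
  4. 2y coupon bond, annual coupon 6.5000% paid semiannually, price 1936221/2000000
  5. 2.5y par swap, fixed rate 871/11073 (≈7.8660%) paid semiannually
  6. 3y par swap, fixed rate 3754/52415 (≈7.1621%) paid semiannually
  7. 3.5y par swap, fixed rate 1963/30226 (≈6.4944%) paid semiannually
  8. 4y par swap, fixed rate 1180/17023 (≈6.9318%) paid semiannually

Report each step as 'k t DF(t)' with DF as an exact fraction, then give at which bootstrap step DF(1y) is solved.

step 1 [0.5y] bond c/2=13/800: DF=(3909717/4000000 − 13/800·(0))/(1+13/800) = 4809/5000 ≈ 0.961800
step 2 [1y] zero: DF = P = 9199/10000 ≈ 0.919900
step 3 [1.5y] swap r/2=1293/27524: DF=(1 − 1293/27524·(0.961800+0.919900))/(1+1293/27524) = 8707/10000 ≈ 0.870700
step 4 [2y] bond c/2=13/400: DF=(1936221/2000000 − 13/400·(0.961800+0.919900+0.870700))/(1+13/400) = 851/1000 ≈ 0.851000
step 5 [2.5y] swap r/2=871/22146: DF=(1 − 871/22146·(0.961800+0.919900+0.870700+0.851000))/(1+871/22146) = 4129/5000 ≈ 0.825800
step 6 [3y] swap r/2=1877/52415: DF=(1 − 1877/52415·(0.961800+0.919900+0.870700+0.851000+0.825800))/(1+1877/52415) = 8123/10000 ≈ 0.812300
step 7 [3.5y] swap r/2=1963/60452: DF=(1 − 1963/60452·(0.961800+0.919900+0.870700+0.851000+0.825800+0.812300))/(1+1963/60452) = 8037/10000 ≈ 0.803700
step 8 [4y] swap r/2=590/17023: DF=(1 − 590/17023·(0.961800+0.919900+0.870700+0.851000+0.825800+0.812300+0.803700))/(1+590/17023) = 191/250 ≈ 0.764000

1 1/2 4809/5000
2 1 9199/10000
3 3/2 8707/10000
4 2 851/1000
5 5/2 4129/5000
6 3 8123/10000
7 7/2 8037/10000
8 4 191/250
DF(1y) is solved at step 2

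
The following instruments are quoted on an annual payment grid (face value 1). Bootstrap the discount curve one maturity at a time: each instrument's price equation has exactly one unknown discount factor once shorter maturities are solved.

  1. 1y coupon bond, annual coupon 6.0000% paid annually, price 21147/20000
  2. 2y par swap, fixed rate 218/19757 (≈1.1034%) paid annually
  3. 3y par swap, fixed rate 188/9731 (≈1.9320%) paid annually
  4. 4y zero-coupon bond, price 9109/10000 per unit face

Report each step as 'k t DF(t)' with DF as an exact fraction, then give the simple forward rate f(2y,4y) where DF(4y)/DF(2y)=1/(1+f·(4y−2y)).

step 1 [1y] bond c/1=3/50: DF=(21147/20000 − 3/50·(0))/(1+3/50) = 399/400 ≈ 0.997500
step 2 [2y] swap r/1=218/19757: DF=(1 − 218/19757·(0.997500))/(1+218/19757) = 4891/5000 ≈ 0.978200
step 3 [3y] swap r/1=188/9731: DF=(1 − 188/9731·(0.997500+0.978200))/(1+188/9731) = 2359/2500 ≈ 0.943600
step 4 [4y] zero: DF = P = 9109/10000 ≈ 0.910900

1 1 399/400
2 2 4891/5000
3 3 2359/2500
4 4 9109/10000
f(2y,4y) = ((4891/5000)/(9109/10000) − 1)/(2) = 673/18218 ≈ 3.6941%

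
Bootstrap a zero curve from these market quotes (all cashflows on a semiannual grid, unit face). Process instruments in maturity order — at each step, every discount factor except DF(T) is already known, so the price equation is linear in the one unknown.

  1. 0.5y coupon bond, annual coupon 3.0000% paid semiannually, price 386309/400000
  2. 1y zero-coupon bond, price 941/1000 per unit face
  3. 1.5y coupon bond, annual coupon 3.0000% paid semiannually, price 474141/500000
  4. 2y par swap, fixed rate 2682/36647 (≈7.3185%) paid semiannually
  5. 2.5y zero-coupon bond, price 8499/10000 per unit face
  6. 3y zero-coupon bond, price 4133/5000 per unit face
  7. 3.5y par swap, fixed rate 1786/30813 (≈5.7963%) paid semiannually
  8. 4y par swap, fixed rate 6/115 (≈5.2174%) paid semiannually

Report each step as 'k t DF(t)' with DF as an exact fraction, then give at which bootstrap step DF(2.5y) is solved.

1 1/2 1903/2000
2 1 941/1000
3 3/2 9063/10000
4 2 8659/10000
5 5/2 8499/10000
6 3 4133/5000
7 7/2 4107/5000
8 4 8179/10000
DF(2.5y) is solved at step 5

step 1 [0.5y] bond c/2=3/200: DF=(386309/400000 − 3/200·(0))/(1+3/200) = 1903/2000 ≈ 0.951500
step 2 [1y] zero: DF = P = 941/1000 ≈ 0.941000
step 3 [1.5y] bond c/2=3/200: DF=(474141/500000 − 3/200·(0.951500+0.941000))/(1+3/200) = 9063/10000 ≈ 0.906300
step 4 [2y] swap r/2=1341/36647: DF=(1 − 1341/36647·(0.951500+0.941000+0.906300))/(1+1341/36647) = 8659/10000 ≈ 0.865900
step 5 [2.5y] zero: DF = P = 8499/10000 ≈ 0.849900
step 6 [3y] zero: DF = P = 4133/5000 ≈ 0.826600
step 7 [3.5y] swap r/2=893/30813: DF=(1 − 893/30813·(0.951500+0.941000+0.906300+0.865900+0.849900+0.826600))/(1+893/30813) = 4107/5000 ≈ 0.821400
step 8 [4y] swap r/2=3/115: DF=(1 − 3/115·(0.951500+0.941000+0.906300+0.865900+0.849900+0.826600+0.821400))/(1+3/115) = 8179/10000 ≈ 0.817900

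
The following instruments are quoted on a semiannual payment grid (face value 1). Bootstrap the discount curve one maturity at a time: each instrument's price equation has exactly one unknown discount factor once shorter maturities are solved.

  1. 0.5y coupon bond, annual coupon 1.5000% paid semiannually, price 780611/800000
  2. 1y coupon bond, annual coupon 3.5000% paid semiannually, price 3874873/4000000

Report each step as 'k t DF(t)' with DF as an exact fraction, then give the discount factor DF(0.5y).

1 1/2 1937/2000
2 1 4677/5000
DF(0.5y) = 1937/2000 ≈ 0.968500

step 1 [0.5y] bond c/2=3/400: DF=(780611/800000 − 3/400·(0))/(1+3/400) = 1937/2000 ≈ 0.968500
step 2 [1y] bond c/2=7/400: DF=(3874873/4000000 − 7/400·(0.968500))/(1+7/400) = 4677/5000 ≈ 0.935400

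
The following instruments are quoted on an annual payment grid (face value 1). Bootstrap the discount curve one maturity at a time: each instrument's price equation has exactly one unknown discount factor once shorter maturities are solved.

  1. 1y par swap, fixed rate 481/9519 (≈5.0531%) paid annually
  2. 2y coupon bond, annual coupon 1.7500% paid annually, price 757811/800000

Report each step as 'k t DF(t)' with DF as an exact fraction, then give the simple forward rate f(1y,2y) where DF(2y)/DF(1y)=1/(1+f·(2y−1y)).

step 1 [1y] swap r/1=481/9519: DF=(1 − 481/9519·(0))/(1+481/9519) = 9519/10000 ≈ 0.951900
step 2 [2y] bond c/1=7/400: DF=(757811/800000 − 7/400·(0.951900))/(1+7/400) = 4573/5000 ≈ 0.914600

1 1 9519/10000
2 2 4573/5000
f(1y,2y) = ((9519/10000)/(4573/5000) − 1)/(1) = 373/9146 ≈ 4.0783%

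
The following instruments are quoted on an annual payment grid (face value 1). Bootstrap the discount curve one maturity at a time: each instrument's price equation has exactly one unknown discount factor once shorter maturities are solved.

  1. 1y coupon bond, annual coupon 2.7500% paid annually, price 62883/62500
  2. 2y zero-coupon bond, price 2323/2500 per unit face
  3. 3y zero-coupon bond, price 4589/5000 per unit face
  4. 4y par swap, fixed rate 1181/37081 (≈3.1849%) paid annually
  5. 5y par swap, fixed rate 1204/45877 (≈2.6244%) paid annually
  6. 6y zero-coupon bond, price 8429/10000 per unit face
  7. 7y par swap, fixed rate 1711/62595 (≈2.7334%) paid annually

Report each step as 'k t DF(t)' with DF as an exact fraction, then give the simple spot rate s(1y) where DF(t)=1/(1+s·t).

step 1 [1y] bond c/1=11/400: DF=(62883/62500 − 11/400·(0))/(1+11/400) = 612/625 ≈ 0.979200
step 2 [2y] zero: DF = P = 2323/2500 ≈ 0.929200
step 3 [3y] zero: DF = P = 4589/5000 ≈ 0.917800
step 4 [4y] swap r/1=1181/37081: DF=(1 − 1181/37081·(0.979200+0.929200+0.917800))/(1+1181/37081) = 8819/10000 ≈ 0.881900
step 5 [5y] swap r/1=1204/45877: DF=(1 − 1204/45877·(0.979200+0.929200+0.917800+0.881900))/(1+1204/45877) = 2199/2500 ≈ 0.879600
step 6 [6y] zero: DF = P = 8429/10000 ≈ 0.842900
step 7 [7y] swap r/1=1711/62595: DF=(1 − 1711/62595·(0.979200+0.929200+0.917800+0.881900+0.879600+0.842900))/(1+1711/62595) = 8289/10000 ≈ 0.828900

1 1 612/625
2 2 2323/2500
3 3 4589/5000
4 4 8819/10000
5 5 2199/2500
6 6 8429/10000
7 7 8289/10000
s(1y) = (1/(612/625) − 1)/(1) = 13/612 ≈ 2.1242%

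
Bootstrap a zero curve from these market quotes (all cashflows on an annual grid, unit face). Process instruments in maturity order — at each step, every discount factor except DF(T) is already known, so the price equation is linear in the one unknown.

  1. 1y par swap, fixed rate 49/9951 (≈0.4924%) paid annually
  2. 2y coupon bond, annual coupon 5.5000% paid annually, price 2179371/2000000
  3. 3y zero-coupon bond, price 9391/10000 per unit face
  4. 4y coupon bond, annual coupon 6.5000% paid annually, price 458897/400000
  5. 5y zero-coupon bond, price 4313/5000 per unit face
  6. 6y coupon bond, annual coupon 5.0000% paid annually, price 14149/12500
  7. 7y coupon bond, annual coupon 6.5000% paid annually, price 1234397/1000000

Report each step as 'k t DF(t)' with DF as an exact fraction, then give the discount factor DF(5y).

1 1 9951/10000
2 2 981/1000
3 3 9391/10000
4 4 8993/10000
5 5 4313/5000
6 6 8553/10000
7 7 4107/5000
DF(5y) = 4313/5000 ≈ 0.862600

step 1 [1y] swap r/1=49/9951: DF=(1 − 49/9951·(0))/(1+49/9951) = 9951/10000 ≈ 0.995100
step 2 [2y] bond c/1=11/200: DF=(2179371/2000000 − 11/200·(0.995100))/(1+11/200) = 981/1000 ≈ 0.981000
step 3 [3y] zero: DF = P = 9391/10000 ≈ 0.939100
step 4 [4y] bond c/1=13/200: DF=(458897/400000 − 13/200·(0.995100+0.981000+0.939100))/(1+13/200) = 8993/10000 ≈ 0.899300
step 5 [5y] zero: DF = P = 4313/5000 ≈ 0.862600
step 6 [6y] bond c/1=1/20: DF=(14149/12500 − 1/20·(0.995100+0.981000+0.939100+0.899300+0.862600))/(1+1/20) = 8553/10000 ≈ 0.855300
step 7 [7y] bond c/1=13/200: DF=(1234397/1000000 − 13/200·(0.995100+0.981000+0.939100+0.899300+0.862600+0.855300))/(1+13/200) = 4107/5000 ≈ 0.821400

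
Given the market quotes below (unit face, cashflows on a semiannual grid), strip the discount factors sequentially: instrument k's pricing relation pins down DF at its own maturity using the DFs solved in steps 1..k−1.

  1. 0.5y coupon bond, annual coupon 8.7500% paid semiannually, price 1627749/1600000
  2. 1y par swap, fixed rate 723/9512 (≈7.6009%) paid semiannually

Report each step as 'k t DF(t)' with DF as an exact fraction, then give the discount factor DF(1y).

1 1/2 9747/10000
2 1 9277/10000
DF(1y) = 9277/10000 ≈ 0.927700

step 1 [0.5y] bond c/2=7/160: DF=(1627749/1600000 − 7/160·(0))/(1+7/160) = 9747/10000 ≈ 0.974700
step 2 [1y] swap r/2=723/19024: DF=(1 − 723/19024·(0.974700))/(1+723/19024) = 9277/10000 ≈ 0.927700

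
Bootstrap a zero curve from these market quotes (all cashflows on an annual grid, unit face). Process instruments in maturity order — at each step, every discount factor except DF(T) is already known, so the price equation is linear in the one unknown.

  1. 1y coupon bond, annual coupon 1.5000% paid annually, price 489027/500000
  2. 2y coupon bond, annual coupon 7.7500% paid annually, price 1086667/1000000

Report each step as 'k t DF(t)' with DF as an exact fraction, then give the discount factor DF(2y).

1 1 2409/2500
2 2 587/625
DF(2y) = 587/625 ≈ 0.939200

step 1 [1y] bond c/1=3/200: DF=(489027/500000 − 3/200·(0))/(1+3/200) = 2409/2500 ≈ 0.963600
step 2 [2y] bond c/1=31/400: DF=(1086667/1000000 − 31/400·(0.963600))/(1+31/400) = 587/625 ≈ 0.939200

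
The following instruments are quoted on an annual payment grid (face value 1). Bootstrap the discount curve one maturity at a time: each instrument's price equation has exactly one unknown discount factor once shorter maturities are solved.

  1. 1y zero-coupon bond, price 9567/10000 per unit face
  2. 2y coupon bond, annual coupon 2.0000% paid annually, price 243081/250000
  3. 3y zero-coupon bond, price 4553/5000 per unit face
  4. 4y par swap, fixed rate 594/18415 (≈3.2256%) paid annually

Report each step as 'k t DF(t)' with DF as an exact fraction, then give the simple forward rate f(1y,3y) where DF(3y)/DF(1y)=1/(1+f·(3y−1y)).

step 1 [1y] zero: DF = P = 9567/10000 ≈ 0.956700
step 2 [2y] bond c/1=1/50: DF=(243081/250000 − 1/50·(0.956700))/(1+1/50) = 1869/2000 ≈ 0.934500
step 3 [3y] zero: DF = P = 4553/5000 ≈ 0.910600
step 4 [4y] swap r/1=594/18415: DF=(1 − 594/18415·(0.956700+0.934500+0.910600))/(1+594/18415) = 2203/2500 ≈ 0.881200

1 1 9567/10000
2 2 1869/2000
3 3 4553/5000
4 4 2203/2500
f(1y,3y) = ((9567/10000)/(4553/5000) − 1)/(2) = 461/18212 ≈ 2.5313%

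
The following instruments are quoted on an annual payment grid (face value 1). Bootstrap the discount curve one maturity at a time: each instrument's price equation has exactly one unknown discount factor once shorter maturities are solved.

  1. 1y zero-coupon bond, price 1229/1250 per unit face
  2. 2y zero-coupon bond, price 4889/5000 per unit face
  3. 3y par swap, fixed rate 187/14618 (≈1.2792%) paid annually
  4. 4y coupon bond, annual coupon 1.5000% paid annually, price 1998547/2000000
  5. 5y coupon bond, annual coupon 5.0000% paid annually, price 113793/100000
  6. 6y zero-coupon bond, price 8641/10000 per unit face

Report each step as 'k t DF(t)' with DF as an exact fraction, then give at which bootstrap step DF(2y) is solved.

1 1 1229/1250
2 2 4889/5000
3 3 4813/5000
4 4 9413/10000
5 5 8997/10000
6 6 8641/10000
DF(2y) is solved at step 2

step 1 [1y] zero: DF = P = 1229/1250 ≈ 0.983200
step 2 [2y] zero: DF = P = 4889/5000 ≈ 0.977800
step 3 [3y] swap r/1=187/14618: DF=(1 − 187/14618·(0.983200+0.977800))/(1+187/14618) = 4813/5000 ≈ 0.962600
step 4 [4y] bond c/1=3/200: DF=(1998547/2000000 − 3/200·(0.983200+0.977800+0.962600))/(1+3/200) = 9413/10000 ≈ 0.941300
step 5 [5y] bond c/1=1/20: DF=(113793/100000 − 1/20·(0.983200+0.977800+0.962600+0.941300))/(1+1/20) = 8997/10000 ≈ 0.899700
step 6 [6y] zero: DF = P = 8641/10000 ≈ 0.864100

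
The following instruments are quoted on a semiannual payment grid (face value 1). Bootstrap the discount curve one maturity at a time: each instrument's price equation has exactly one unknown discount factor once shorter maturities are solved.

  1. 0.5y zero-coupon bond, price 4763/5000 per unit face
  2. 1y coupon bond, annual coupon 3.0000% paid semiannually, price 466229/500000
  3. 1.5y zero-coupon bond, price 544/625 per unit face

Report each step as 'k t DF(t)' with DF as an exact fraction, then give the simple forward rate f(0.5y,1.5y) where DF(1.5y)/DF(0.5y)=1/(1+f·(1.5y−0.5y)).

1 1/2 4763/5000
2 1 4523/5000
3 3/2 544/625
f(0.5y,1.5y) = ((4763/5000)/(544/625) − 1)/(1) = 411/4352 ≈ 9.4439%

step 1 [0.5y] zero: DF = P = 4763/5000 ≈ 0.952600
step 2 [1y] bond c/2=3/200: DF=(466229/500000 − 3/200·(0.952600))/(1+3/200) = 4523/5000 ≈ 0.904600
step 3 [1.5y] zero: DF = P = 544/625 ≈ 0.870400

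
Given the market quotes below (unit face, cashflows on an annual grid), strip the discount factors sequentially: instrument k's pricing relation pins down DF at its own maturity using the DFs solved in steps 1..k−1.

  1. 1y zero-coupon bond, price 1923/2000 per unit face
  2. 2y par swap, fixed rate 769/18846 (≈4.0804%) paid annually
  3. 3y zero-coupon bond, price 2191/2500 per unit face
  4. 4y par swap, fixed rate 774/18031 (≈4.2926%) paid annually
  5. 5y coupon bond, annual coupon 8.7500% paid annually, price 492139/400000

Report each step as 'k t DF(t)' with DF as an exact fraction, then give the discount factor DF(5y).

step 1 [1y] zero: DF = P = 1923/2000 ≈ 0.961500
step 2 [2y] swap r/1=769/18846: DF=(1 − 769/18846·(0.961500))/(1+769/18846) = 9231/10000 ≈ 0.923100
step 3 [3y] zero: DF = P = 2191/2500 ≈ 0.876400
step 4 [4y] swap r/1=774/18031: DF=(1 − 774/18031·(0.961500+0.923100+0.876400))/(1+774/18031) = 2113/2500 ≈ 0.845200
step 5 [5y] bond c/1=7/80: DF=(492139/400000 − 7/80·(0.961500+0.923100+0.876400+0.845200))/(1+7/80) = 2103/2500 ≈ 0.841200

1 1 1923/2000
2 2 9231/10000
3 3 2191/2500
4 4 2113/2500
5 5 2103/2500
DF(5y) = 2103/2500 ≈ 0.841200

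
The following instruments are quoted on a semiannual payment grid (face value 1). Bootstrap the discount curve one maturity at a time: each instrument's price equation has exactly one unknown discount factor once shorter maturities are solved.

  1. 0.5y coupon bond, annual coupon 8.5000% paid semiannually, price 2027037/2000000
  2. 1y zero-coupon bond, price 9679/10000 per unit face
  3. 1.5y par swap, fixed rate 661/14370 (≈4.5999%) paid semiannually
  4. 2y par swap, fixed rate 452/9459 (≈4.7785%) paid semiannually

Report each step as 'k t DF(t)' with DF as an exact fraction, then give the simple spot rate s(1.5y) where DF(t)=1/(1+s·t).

step 1 [0.5y] bond c/2=17/400: DF=(2027037/2000000 − 17/400·(0))/(1+17/400) = 4861/5000 ≈ 0.972200
step 2 [1y] zero: DF = P = 9679/10000 ≈ 0.967900
step 3 [1.5y] swap r/2=661/28740: DF=(1 − 661/28740·(0.972200+0.967900))/(1+661/28740) = 9339/10000 ≈ 0.933900
step 4 [2y] swap r/2=226/9459: DF=(1 − 226/9459·(0.972200+0.967900+0.933900))/(1+226/9459) = 1137/1250 ≈ 0.909600

1 1/2 4861/5000
2 1 9679/10000
3 3/2 9339/10000
4 2 1137/1250
s(1.5y) = (1/(9339/10000) − 1)/(3/2) = 1322/28017 ≈ 4.7186%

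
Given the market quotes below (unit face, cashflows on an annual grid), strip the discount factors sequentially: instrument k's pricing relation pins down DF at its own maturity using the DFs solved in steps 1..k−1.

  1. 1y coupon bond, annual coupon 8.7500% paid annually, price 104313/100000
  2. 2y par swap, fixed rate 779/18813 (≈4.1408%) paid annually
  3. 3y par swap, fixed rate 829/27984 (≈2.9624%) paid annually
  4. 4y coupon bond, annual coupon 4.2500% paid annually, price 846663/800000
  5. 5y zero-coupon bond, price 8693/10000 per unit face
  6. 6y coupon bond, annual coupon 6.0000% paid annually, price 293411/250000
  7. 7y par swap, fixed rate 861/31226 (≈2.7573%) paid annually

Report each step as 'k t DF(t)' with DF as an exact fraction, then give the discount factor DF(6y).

1 1 1199/1250
2 2 9221/10000
3 3 9171/10000
4 4 9011/10000
5 5 8693/10000
6 6 4243/5000
7 7 4139/5000
DF(6y) = 4243/5000 ≈ 0.848600

step 1 [1y] bond c/1=7/80: DF=(104313/100000 − 7/80·(0))/(1+7/80) = 1199/1250 ≈ 0.959200
step 2 [2y] swap r/1=779/18813: DF=(1 − 779/18813·(0.959200))/(1+779/18813) = 9221/10000 ≈ 0.922100
step 3 [3y] swap r/1=829/27984: DF=(1 − 829/27984·(0.959200+0.922100))/(1+829/27984) = 9171/10000 ≈ 0.917100
step 4 [4y] bond c/1=17/400: DF=(846663/800000 − 17/400·(0.959200+0.922100+0.917100))/(1+17/400) = 9011/10000 ≈ 0.901100
step 5 [5y] zero: DF = P = 8693/10000 ≈ 0.869300
step 6 [6y] bond c/1=3/50: DF=(293411/250000 − 3/50·(0.959200+0.922100+0.917100+0.901100+0.869300))/(1+3/50) = 4243/5000 ≈ 0.848600
step 7 [7y] swap r/1=861/31226: DF=(1 − 861/31226·(0.959200+0.922100+0.917100+0.901100+0.869300+0.848600))/(1+861/31226) = 4139/5000 ≈ 0.827800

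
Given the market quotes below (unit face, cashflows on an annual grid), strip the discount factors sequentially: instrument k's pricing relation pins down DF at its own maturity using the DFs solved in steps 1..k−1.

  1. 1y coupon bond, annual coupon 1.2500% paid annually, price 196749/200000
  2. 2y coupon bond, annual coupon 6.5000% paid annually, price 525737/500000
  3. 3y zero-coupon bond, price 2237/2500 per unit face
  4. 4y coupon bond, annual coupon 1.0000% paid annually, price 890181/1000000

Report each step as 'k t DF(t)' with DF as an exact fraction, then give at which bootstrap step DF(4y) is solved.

1 1 2429/2500
2 2 116/125
3 3 2237/2500
4 4 8537/10000
DF(4y) is solved at step 4

step 1 [1y] bond c/1=1/80: DF=(196749/200000 − 1/80·(0))/(1+1/80) = 2429/2500 ≈ 0.971600
step 2 [2y] bond c/1=13/200: DF=(525737/500000 − 13/200·(0.971600))/(1+13/200) = 116/125 ≈ 0.928000
step 3 [3y] zero: DF = P = 2237/2500 ≈ 0.894800
step 4 [4y] bond c/1=1/100: DF=(890181/1000000 − 1/100·(0.971600+0.928000+0.894800))/(1+1/100) = 8537/10000 ≈ 0.853700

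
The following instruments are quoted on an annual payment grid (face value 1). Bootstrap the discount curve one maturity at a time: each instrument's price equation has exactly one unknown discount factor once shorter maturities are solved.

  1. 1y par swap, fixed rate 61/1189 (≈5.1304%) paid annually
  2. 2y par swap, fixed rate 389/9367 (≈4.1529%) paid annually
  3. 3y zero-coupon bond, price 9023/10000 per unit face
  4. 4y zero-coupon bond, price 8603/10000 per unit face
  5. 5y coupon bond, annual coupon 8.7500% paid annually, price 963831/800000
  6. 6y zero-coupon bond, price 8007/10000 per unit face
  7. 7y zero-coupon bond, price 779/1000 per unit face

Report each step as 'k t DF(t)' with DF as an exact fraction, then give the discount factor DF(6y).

1 1 1189/1250
2 2 4611/5000
3 3 9023/10000
4 4 8603/10000
5 5 8153/10000
6 6 8007/10000
7 7 779/1000
DF(6y) = 8007/10000 ≈ 0.800700

step 1 [1y] swap r/1=61/1189: DF=(1 − 61/1189·(0))/(1+61/1189) = 1189/1250 ≈ 0.951200
step 2 [2y] swap r/1=389/9367: DF=(1 − 389/9367·(0.951200))/(1+389/9367) = 4611/5000 ≈ 0.922200
step 3 [3y] zero: DF = P = 9023/10000 ≈ 0.902300
step 4 [4y] zero: DF = P = 8603/10000 ≈ 0.860300
step 5 [5y] bond c/1=7/80: DF=(963831/800000 − 7/80·(0.951200+0.922200+0.902300+0.860300))/(1+7/80) = 8153/10000 ≈ 0.815300
step 6 [6y] zero: DF = P = 8007/10000 ≈ 0.800700
step 7 [7y] zero: DF = P = 779/1000 ≈ 0.779000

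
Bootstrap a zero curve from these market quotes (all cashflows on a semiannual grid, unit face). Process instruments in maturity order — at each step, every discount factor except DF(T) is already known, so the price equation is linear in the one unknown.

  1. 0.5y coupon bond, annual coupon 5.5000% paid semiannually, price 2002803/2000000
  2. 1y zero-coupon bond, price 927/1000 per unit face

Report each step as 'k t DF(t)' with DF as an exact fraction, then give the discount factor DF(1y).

step 1 [0.5y] bond c/2=11/400: DF=(2002803/2000000 − 11/400·(0))/(1+11/400) = 4873/5000 ≈ 0.974600
step 2 [1y] zero: DF = P = 927/1000 ≈ 0.927000

1 1/2 4873/5000
2 1 927/1000
DF(1y) = 927/1000 ≈ 0.927000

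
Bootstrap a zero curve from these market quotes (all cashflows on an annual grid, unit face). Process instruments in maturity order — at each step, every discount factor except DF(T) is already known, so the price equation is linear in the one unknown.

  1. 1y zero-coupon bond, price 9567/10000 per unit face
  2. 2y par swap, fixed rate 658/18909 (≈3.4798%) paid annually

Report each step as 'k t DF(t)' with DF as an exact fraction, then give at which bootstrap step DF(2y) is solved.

1 1 9567/10000
2 2 4671/5000
DF(2y) is solved at step 2

step 1 [1y] zero: DF = P = 9567/10000 ≈ 0.956700
step 2 [2y] swap r/1=658/18909: DF=(1 − 658/18909·(0.956700))/(1+658/18909) = 4671/5000 ≈ 0.934200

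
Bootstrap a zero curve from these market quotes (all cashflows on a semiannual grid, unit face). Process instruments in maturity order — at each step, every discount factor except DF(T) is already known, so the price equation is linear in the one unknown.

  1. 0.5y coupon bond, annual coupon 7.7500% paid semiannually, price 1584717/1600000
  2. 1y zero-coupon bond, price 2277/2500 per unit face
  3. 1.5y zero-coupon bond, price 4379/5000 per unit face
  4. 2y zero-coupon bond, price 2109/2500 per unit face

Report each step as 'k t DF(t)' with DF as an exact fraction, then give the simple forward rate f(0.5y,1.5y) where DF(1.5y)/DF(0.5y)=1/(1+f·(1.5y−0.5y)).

step 1 [0.5y] bond c/2=31/800: DF=(1584717/1600000 − 31/800·(0))/(1+31/800) = 1907/2000 ≈ 0.953500
step 2 [1y] zero: DF = P = 2277/2500 ≈ 0.910800
step 3 [1.5y] zero: DF = P = 4379/5000 ≈ 0.875800
step 4 [2y] zero: DF = P = 2109/2500 ≈ 0.843600

1 1/2 1907/2000
2 1 2277/2500
3 3/2 4379/5000
4 2 2109/2500
f(0.5y,1.5y) = ((1907/2000)/(4379/5000) − 1)/(1) = 777/8758 ≈ 8.8719%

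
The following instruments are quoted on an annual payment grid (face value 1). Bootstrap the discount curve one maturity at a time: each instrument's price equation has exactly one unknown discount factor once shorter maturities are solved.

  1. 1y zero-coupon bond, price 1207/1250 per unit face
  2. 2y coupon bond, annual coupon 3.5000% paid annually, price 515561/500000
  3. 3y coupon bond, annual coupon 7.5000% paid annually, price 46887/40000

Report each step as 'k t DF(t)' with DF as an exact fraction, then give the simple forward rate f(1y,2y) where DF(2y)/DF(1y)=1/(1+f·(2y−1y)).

step 1 [1y] zero: DF = P = 1207/1250 ≈ 0.965600
step 2 [2y] bond c/1=7/200: DF=(515561/500000 − 7/200·(0.965600))/(1+7/200) = 2409/2500 ≈ 0.963600
step 3 [3y] bond c/1=3/40: DF=(46887/40000 − 3/40·(0.965600+0.963600))/(1+3/40) = 4779/5000 ≈ 0.955800

1 1 1207/1250
2 2 2409/2500
3 3 4779/5000
f(1y,2y) = ((1207/1250)/(2409/2500) − 1)/(1) = 5/2409 ≈ 0.2076%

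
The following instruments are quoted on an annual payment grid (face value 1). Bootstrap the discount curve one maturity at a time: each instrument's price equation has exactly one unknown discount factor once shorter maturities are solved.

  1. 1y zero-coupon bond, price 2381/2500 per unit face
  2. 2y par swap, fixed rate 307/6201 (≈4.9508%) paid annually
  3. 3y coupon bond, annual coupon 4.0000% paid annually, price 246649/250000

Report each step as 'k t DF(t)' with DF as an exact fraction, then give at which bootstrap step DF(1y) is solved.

step 1 [1y] zero: DF = P = 2381/2500 ≈ 0.952400
step 2 [2y] swap r/1=307/6201: DF=(1 − 307/6201·(0.952400))/(1+307/6201) = 9079/10000 ≈ 0.907900
step 3 [3y] bond c/1=1/25: DF=(246649/250000 − 1/25·(0.952400+0.907900))/(1+1/25) = 8771/10000 ≈ 0.877100

1 1 2381/2500
2 2 9079/10000
3 3 8771/10000
DF(1y) is solved at step 1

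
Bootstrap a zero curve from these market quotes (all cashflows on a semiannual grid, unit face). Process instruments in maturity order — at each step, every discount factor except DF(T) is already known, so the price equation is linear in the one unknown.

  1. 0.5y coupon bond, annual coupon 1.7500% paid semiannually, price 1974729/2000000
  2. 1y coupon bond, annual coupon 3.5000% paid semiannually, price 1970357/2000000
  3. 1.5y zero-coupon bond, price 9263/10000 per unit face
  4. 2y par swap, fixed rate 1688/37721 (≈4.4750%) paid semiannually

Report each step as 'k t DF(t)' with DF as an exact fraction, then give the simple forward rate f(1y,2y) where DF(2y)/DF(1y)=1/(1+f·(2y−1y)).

step 1 [0.5y] bond c/2=7/800: DF=(1974729/2000000 − 7/800·(0))/(1+7/800) = 2447/2500 ≈ 0.978800
step 2 [1y] bond c/2=7/400: DF=(1970357/2000000 − 7/400·(0.978800))/(1+7/400) = 4757/5000 ≈ 0.951400
step 3 [1.5y] zero: DF = P = 9263/10000 ≈ 0.926300
step 4 [2y] swap r/2=844/37721: DF=(1 − 844/37721·(0.978800+0.951400+0.926300))/(1+844/37721) = 2289/2500 ≈ 0.915600

1 1/2 2447/2500
2 1 4757/5000
3 3/2 9263/10000
4 2 2289/2500
f(1y,2y) = ((4757/5000)/(2289/2500) − 1)/(1) = 179/4578 ≈ 3.9100%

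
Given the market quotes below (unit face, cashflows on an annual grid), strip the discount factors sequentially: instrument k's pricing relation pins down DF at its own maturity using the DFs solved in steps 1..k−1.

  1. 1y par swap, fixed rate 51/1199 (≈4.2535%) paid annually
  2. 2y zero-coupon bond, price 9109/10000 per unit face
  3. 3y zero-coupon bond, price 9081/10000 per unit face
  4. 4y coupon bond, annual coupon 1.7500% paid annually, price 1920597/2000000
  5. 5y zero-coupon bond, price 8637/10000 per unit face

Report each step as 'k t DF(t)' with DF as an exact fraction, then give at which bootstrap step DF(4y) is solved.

1 1 1199/1250
2 2 9109/10000
3 3 9081/10000
4 4 112/125
5 5 8637/10000
DF(4y) is solved at step 4

step 1 [1y] swap r/1=51/1199: DF=(1 − 51/1199·(0))/(1+51/1199) = 1199/1250 ≈ 0.959200
step 2 [2y] zero: DF = P = 9109/10000 ≈ 0.910900
step 3 [3y] zero: DF = P = 9081/10000 ≈ 0.908100
step 4 [4y] bond c/1=7/400: DF=(1920597/2000000 − 7/400·(0.959200+0.910900+0.908100))/(1+7/400) = 112/125 ≈ 0.896000
step 5 [5y] zero: DF = P = 8637/10000 ≈ 0.863700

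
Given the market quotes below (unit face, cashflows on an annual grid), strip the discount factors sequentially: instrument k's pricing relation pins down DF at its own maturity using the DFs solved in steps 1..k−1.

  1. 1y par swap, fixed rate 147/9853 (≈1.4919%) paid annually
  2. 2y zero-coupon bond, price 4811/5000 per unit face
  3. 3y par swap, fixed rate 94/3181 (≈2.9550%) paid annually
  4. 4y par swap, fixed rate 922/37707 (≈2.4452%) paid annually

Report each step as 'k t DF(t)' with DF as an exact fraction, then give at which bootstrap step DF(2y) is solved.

1 1 9853/10000
2 2 4811/5000
3 3 4577/5000
4 4 4539/5000
DF(2y) is solved at step 2

step 1 [1y] swap r/1=147/9853: DF=(1 − 147/9853·(0))/(1+147/9853) = 9853/10000 ≈ 0.985300
step 2 [2y] zero: DF = P = 4811/5000 ≈ 0.962200
step 3 [3y] swap r/1=94/3181: DF=(1 − 94/3181·(0.985300+0.962200))/(1+94/3181) = 4577/5000 ≈ 0.915400
step 4 [4y] swap r/1=922/37707: DF=(1 − 922/37707·(0.985300+0.962200+0.915400))/(1+922/37707) = 4539/5000 ≈ 0.907800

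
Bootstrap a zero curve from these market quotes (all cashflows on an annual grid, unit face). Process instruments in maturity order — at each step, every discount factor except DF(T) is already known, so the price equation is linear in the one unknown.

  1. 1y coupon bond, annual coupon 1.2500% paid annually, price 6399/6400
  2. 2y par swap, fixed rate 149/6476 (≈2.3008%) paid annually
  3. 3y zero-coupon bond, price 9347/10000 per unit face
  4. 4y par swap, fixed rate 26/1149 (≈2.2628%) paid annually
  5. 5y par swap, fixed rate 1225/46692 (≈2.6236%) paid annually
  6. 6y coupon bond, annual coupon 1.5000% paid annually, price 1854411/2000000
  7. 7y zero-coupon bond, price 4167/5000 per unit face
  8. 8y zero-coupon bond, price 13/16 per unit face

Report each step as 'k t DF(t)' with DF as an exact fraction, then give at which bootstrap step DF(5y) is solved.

step 1 [1y] bond c/1=1/80: DF=(6399/6400 − 1/80·(0))/(1+1/80) = 79/80 ≈ 0.987500
step 2 [2y] swap r/1=149/6476: DF=(1 − 149/6476·(0.987500))/(1+149/6476) = 9553/10000 ≈ 0.955300
step 3 [3y] zero: DF = P = 9347/10000 ≈ 0.934700
step 4 [4y] swap r/1=26/1149: DF=(1 − 26/1149·(0.987500+0.955300+0.934700))/(1+26/1149) = 4571/5000 ≈ 0.914200
step 5 [5y] swap r/1=1225/46692: DF=(1 − 1225/46692·(0.987500+0.955300+0.934700+0.914200))/(1+1225/46692) = 351/400 ≈ 0.877500
step 6 [6y] bond c/1=3/200: DF=(1854411/2000000 − 3/200·(0.987500+0.955300+0.934700+0.914200+0.877500))/(1+3/200) = 1689/2000 ≈ 0.844500
step 7 [7y] zero: DF = P = 4167/5000 ≈ 0.833400
step 8 [8y] zero: DF = P = 13/16 ≈ 0.812500

1 1 79/80
2 2 9553/10000
3 3 9347/10000
4 4 4571/5000
5 5 351/400
6 6 1689/2000
7 7 4167/5000
8 8 13/16
DF(5y) is solved at step 5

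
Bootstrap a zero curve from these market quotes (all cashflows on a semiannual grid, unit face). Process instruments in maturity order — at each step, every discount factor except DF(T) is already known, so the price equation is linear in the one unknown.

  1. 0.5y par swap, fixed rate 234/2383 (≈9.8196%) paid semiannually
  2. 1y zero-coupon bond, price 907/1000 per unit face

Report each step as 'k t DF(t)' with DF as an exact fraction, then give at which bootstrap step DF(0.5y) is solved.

1 1/2 2383/2500
2 1 907/1000
DF(0.5y) is solved at step 1

step 1 [0.5y] swap r/2=117/2383: DF=(1 − 117/2383·(0))/(1+117/2383) = 2383/2500 ≈ 0.953200
step 2 [1y] zero: DF = P = 907/1000 ≈ 0.907000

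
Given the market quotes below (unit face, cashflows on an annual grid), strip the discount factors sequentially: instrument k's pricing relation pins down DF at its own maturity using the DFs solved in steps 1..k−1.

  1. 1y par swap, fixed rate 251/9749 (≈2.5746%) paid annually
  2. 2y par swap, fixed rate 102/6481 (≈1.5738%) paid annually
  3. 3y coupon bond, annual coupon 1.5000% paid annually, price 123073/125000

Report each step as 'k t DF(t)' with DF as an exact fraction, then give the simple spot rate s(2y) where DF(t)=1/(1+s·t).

step 1 [1y] swap r/1=251/9749: DF=(1 − 251/9749·(0))/(1+251/9749) = 9749/10000 ≈ 0.974900
step 2 [2y] swap r/1=102/6481: DF=(1 − 102/6481·(0.974900))/(1+102/6481) = 4847/5000 ≈ 0.969400
step 3 [3y] bond c/1=3/200: DF=(123073/125000 − 3/200·(0.974900+0.969400))/(1+3/200) = 9413/10000 ≈ 0.941300

1 1 9749/10000
2 2 4847/5000
3 3 9413/10000
s(2y) = (1/(4847/5000) − 1)/(2) = 153/9694 ≈ 1.5783%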